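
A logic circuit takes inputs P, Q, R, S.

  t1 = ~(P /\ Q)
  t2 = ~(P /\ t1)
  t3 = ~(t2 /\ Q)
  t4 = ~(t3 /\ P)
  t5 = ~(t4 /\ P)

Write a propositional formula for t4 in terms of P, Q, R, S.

t1 = ~(P /\ Q)
t2 = ~(P /\ t1) = ~(P /\ (~(P /\ Q)))
t3 = ~(t2 /\ Q) = ~((~(P /\ (~(P /\ Q)))) /\ Q)
t4 = ~(t3 /\ P) = ~((~((~(P /\ (~(P /\ Q)))) /\ Q)) /\ P)

~((~((~(P /\ (~(P /\ Q)))) /\ Q)) /\ P)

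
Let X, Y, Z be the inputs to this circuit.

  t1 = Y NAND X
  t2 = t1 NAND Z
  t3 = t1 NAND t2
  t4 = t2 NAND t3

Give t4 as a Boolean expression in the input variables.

t1 = Y NAND X
t2 = t1 NAND Z = (Y NAND X) NAND Z
t3 = t1 NAND t2 = (Y NAND X) NAND ((Y NAND X) NAND Z)
t4 = t2 NAND t3 = ((Y NAND X) NAND Z) NAND ((Y NAND X) NAND ((Y NAND X) NAND Z))

((Y NAND X) NAND Z) NAND ((Y NAND X) NAND ((Y NAND X) NAND Z))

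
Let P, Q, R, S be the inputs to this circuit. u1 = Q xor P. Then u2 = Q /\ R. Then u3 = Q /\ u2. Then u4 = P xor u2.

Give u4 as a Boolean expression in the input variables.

u2 = Q /\ R
u4 = P xor u2 = P xor (Q /\ R)

P xor (Q /\ R)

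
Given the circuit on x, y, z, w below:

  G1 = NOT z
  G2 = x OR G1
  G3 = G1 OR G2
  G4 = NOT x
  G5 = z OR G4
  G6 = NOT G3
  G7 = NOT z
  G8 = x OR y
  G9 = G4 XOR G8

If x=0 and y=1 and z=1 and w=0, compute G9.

0

G4 = NOT 0 = 1
G8 = 0 OR 1 = 1
G9 = 1 XOR 1 = 0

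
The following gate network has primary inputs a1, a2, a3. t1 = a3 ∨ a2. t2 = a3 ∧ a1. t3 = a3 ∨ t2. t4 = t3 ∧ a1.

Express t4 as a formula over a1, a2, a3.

t2 = a3 ∧ a1
t3 = a3 ∨ t2 = a3 ∨ (a3 ∧ a1)
t4 = t3 ∧ a1 = (a3 ∨ (a3 ∧ a1)) ∧ a1

(a3 ∨ (a3 ∧ a1)) ∧ a1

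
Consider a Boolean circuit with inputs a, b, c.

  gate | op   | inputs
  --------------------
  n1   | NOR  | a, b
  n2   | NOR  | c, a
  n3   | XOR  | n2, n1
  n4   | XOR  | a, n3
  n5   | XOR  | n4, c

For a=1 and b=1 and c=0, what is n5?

n1 = 1 NOR 1 = 0
n2 = 0 NOR 1 = 0
n3 = 0 XOR 0 = 0
n4 = 1 XOR 0 = 1
n5 = 1 XOR 0 = 1

1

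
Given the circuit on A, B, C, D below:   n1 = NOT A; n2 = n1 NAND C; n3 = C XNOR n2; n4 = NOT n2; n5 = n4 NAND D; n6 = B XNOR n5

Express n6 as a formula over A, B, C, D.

B XNOR (NOT (NOT A NAND C) NAND D)

n1 = NOT A
n2 = n1 NAND C = NOT A NAND C
n4 = NOT n2 = NOT (NOT A NAND C)
n5 = n4 NAND D = NOT (NOT A NAND C) NAND D
n6 = B XNOR n5 = B XNOR (NOT (NOT A NAND C) NAND D)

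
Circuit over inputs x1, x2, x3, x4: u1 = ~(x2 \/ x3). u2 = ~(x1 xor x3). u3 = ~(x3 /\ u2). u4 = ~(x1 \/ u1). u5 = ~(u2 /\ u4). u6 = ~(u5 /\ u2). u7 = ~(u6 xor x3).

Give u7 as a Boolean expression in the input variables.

u1 = ~(x2 \/ x3)
u2 = ~(x1 xor x3)
u4 = ~(x1 \/ u1) = ~(x1 \/ (~(x2 \/ x3)))
u5 = ~(u2 /\ u4) = ~((~(x1 xor x3)) /\ (~(x1 \/ (~(x2 \/ x3)))))
u6 = ~(u5 /\ u2) = ~((~((~(x1 xor x3)) /\ (~(x1 \/ (~(x2 \/ x3)))))) /\ (~(x1 xor x3)))
u7 = ~(u6 xor x3) = ~((~((~((~(x1 xor x3)) /\ (~(x1 \/ (~(x2 \/ x3)))))) /\ (~(x1 xor x3)))) xor x3)

~((~((~((~(x1 xor x3)) /\ (~(x1 \/ (~(x2 \/ x3)))))) /\ (~(x1 xor x3)))) xor x3)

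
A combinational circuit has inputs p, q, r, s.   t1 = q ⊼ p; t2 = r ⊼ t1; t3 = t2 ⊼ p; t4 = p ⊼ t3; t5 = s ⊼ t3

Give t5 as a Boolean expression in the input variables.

t1 = q ⊼ p
t2 = r ⊼ t1 = r ⊼ (q ⊼ p)
t3 = t2 ⊼ p = (r ⊼ (q ⊼ p)) ⊼ p
t5 = s ⊼ t3 = s ⊼ ((r ⊼ (q ⊼ p)) ⊼ p)

s ⊼ ((r ⊼ (q ⊼ p)) ⊼ p)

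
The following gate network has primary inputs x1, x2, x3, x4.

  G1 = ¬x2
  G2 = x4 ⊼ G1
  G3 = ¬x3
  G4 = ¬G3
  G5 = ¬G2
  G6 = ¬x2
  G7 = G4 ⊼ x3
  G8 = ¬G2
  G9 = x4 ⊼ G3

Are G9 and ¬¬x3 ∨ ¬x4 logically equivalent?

G3 = ¬x3
G9 = x4 ⊼ G3 = x4 ⊼ ¬x3
At x1=0, x2=0, x3=0, x4=1: circuit gives 0, formula gives 0.
At x1=0, x2=0, x3=0, x4=0: circuit gives 1, formula gives 1.
Agrees on all 16 inputs.

Yes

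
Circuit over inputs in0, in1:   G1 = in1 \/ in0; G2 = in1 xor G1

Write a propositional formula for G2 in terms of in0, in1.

G1 = in1 \/ in0
G2 = in1 xor G1 = in1 xor (in1 \/ in0)

in1 xor (in1 \/ in0)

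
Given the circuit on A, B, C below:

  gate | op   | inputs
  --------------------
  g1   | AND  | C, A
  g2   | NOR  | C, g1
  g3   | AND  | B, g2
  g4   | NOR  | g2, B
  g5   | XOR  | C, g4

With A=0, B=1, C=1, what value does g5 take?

1

g1 = 1 AND 0 = 0
g2 = 1 NOR 0 = 0
g4 = 0 NOR 1 = 0
g5 = 1 XOR 0 = 1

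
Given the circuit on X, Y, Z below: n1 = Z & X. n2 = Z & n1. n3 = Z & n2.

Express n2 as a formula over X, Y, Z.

Z & (Z & X)

n1 = Z & X
n2 = Z & n1 = Z & (Z & X)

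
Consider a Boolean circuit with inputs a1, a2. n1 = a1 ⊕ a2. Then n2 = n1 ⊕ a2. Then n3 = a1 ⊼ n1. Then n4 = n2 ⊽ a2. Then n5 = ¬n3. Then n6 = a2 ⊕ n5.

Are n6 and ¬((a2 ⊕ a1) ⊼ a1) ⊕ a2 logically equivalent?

Yes

n1 = a1 ⊕ a2
n3 = a1 ⊼ n1 = a1 ⊼ (a1 ⊕ a2)
n5 = ¬n3 = ¬(a1 ⊼ (a1 ⊕ a2))
n6 = a2 ⊕ n5 = a2 ⊕ ¬(a1 ⊼ (a1 ⊕ a2))
At a1=0, a2=0: circuit gives 0, formula gives 0.
At a1=0, a2=1: circuit gives 1, formula gives 1.
Agrees on all 4 inputs.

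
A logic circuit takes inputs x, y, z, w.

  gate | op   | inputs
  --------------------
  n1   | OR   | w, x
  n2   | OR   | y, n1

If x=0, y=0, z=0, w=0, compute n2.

n1 = 0 OR 0 = 0
n2 = 0 OR 0 = 0

0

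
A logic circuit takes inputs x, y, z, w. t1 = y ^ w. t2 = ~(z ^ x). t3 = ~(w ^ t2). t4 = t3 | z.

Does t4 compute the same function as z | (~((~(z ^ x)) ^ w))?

t2 = ~(z ^ x)
t3 = ~(w ^ t2) = ~(w ^ (~(z ^ x)))
t4 = t3 | z = (~(w ^ (~(z ^ x)))) | z
At x=0, y=0, z=0, w=0: circuit gives 0, formula gives 0.
At x=0, y=0, z=0, w=1: circuit gives 1, formula gives 1.
Agrees on all 16 inputs.

Yes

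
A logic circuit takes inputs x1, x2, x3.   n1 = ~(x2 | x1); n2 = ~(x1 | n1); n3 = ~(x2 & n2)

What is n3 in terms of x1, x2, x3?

n1 = ~(x2 | x1)
n2 = ~(x1 | n1) = ~(x1 | (~(x2 | x1)))
n3 = ~(x2 & n2) = ~(x2 & (~(x1 | (~(x2 | x1)))))

~(x2 & (~(x1 | (~(x2 | x1)))))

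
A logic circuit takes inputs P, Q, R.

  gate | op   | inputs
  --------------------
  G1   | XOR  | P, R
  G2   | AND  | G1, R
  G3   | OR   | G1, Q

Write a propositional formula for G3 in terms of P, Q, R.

(P XOR R) OR Q

G1 = P XOR R
G3 = G1 OR Q = (P XOR R) OR Q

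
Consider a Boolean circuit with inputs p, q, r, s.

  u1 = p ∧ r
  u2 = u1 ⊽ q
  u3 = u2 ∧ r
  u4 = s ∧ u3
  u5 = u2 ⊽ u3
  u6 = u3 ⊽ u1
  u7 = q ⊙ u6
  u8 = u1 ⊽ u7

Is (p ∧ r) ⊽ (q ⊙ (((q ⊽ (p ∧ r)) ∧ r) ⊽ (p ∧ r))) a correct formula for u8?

u1 = p ∧ r
u2 = u1 ⊽ q = (p ∧ r) ⊽ q
u3 = u2 ∧ r = ((p ∧ r) ⊽ q) ∧ r
u6 = u3 ⊽ u1 = (((p ∧ r) ⊽ q) ∧ r) ⊽ (p ∧ r)
u7 = q ⊙ u6 = q ⊙ ((((p ∧ r) ⊽ q) ∧ r) ⊽ (p ∧ r))
u8 = u1 ⊽ u7 = (p ∧ r) ⊽ (q ⊙ ((((p ∧ r) ⊽ q) ∧ r) ⊽ (p ∧ r)))
At p=0, q=0, r=1, s=0: circuit gives 0, formula gives 0.
At p=0, q=0, r=0, s=0: circuit gives 1, formula gives 1.
Agrees on all 16 inputs.

Yes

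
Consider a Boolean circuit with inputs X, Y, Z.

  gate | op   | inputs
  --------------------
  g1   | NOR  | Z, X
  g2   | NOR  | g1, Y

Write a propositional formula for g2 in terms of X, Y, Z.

g1 = Z NOR X
g2 = g1 NOR Y = (Z NOR X) NOR Y

(Z NOR X) NOR Y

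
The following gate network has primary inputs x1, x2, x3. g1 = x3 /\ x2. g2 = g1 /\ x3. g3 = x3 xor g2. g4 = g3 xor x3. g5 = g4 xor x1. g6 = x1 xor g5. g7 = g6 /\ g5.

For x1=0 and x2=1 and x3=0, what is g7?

g1 = 0 /\ 1 = 0
g2 = 0 /\ 0 = 0
g3 = 0 xor 0 = 0
g4 = 0 xor 0 = 0
g5 = 0 xor 0 = 0
g6 = 0 xor 0 = 0
g7 = 0 /\ 0 = 0

0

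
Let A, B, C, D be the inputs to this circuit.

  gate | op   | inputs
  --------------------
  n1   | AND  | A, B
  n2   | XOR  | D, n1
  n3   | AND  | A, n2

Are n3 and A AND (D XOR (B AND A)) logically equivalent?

Yes

n1 = A AND B
n2 = D XOR n1 = D XOR (A AND B)
n3 = A AND n2 = A AND (D XOR (A AND B))
At A=0, B=0, C=0, D=0: circuit gives 0, formula gives 0.
At A=1, B=0, C=0, D=1: circuit gives 1, formula gives 1.
Agrees on all 16 inputs.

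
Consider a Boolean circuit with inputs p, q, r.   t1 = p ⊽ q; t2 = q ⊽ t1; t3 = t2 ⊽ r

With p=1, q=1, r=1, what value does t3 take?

0

t1 = 1 ⊽ 1 = 0
t2 = 1 ⊽ 0 = 0
t3 = 0 ⊽ 1 = 0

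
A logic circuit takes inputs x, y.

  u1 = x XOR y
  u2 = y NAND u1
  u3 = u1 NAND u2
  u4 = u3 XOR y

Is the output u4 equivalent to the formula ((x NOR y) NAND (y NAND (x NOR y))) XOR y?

No

u1 = x XOR y
u2 = y NAND u1 = y NAND (x XOR y)
u3 = u1 NAND u2 = (x XOR y) NAND (y NAND (x XOR y))
u4 = u3 XOR y = ((x XOR y) NAND (y NAND (x XOR y))) XOR y
At x=0, y=0: circuit gives 1, formula gives 0.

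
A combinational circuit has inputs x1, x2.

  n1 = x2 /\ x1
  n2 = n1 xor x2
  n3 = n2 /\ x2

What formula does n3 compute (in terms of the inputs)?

n1 = x2 /\ x1
n2 = n1 xor x2 = (x2 /\ x1) xor x2
n3 = n2 /\ x2 = ((x2 /\ x1) xor x2) /\ x2

((x2 /\ x1) xor x2) /\ x2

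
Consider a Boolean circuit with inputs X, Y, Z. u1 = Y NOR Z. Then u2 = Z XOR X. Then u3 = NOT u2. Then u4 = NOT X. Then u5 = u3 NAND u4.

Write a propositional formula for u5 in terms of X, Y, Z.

u2 = Z XOR X
u3 = NOT u2 = NOT (Z XOR X)
u4 = NOT X
u5 = u3 NAND u4 = NOT (Z XOR X) NAND NOT X

NOT (Z XOR X) NAND NOT X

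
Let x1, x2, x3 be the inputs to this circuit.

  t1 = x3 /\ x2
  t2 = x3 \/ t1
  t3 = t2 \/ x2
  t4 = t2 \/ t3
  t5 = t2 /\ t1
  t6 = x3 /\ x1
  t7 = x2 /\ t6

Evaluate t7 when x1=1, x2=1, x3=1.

1

t6 = 1 /\ 1 = 1
t7 = 1 /\ 1 = 1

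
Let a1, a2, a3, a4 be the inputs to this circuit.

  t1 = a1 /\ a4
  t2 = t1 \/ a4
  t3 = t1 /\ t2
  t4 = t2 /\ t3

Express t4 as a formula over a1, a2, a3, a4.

t1 = a1 /\ a4
t2 = t1 \/ a4 = (a1 /\ a4) \/ a4
t3 = t1 /\ t2 = (a1 /\ a4) /\ ((a1 /\ a4) \/ a4)
t4 = t2 /\ t3 = ((a1 /\ a4) \/ a4) /\ ((a1 /\ a4) /\ ((a1 /\ a4) \/ a4))

((a1 /\ a4) \/ a4) /\ ((a1 /\ a4) /\ ((a1 /\ a4) \/ a4))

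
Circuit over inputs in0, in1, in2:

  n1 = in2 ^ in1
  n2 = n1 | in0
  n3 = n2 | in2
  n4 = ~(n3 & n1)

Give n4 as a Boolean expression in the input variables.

n1 = in2 ^ in1
n2 = n1 | in0 = (in2 ^ in1) | in0
n3 = n2 | in2 = ((in2 ^ in1) | in0) | in2
n4 = ~(n3 & n1) = ~((((in2 ^ in1) | in0) | in2) & (in2 ^ in1))

~((((in2 ^ in1) | in0) | in2) & (in2 ^ in1))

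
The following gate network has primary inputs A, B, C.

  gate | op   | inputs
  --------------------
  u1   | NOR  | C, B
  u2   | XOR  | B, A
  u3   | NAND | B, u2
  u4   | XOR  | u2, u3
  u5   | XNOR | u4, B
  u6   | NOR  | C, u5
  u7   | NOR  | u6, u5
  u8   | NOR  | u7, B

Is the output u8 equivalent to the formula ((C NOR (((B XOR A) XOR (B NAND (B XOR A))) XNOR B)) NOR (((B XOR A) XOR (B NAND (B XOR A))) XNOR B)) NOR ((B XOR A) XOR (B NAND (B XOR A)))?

No

u2 = B XOR A
u3 = B NAND u2 = B NAND (B XOR A)
u4 = u2 XOR u3 = (B XOR A) XOR (B NAND (B XOR A))
u5 = u4 XNOR B = ((B XOR A) XOR (B NAND (B XOR A))) XNOR B
u6 = C NOR u5 = C NOR (((B XOR A) XOR (B NAND (B XOR A))) XNOR B)
u7 = u6 NOR u5 = (C NOR (((B XOR A) XOR (B NAND (B XOR A))) XNOR B)) NOR (((B XOR A) XOR (B NAND (B XOR A))) XNOR B)
u8 = u7 NOR B = ((C NOR (((B XOR A) XOR (B NAND (B XOR A))) XNOR B)) NOR (((B XOR A) XOR (B NAND (B XOR A))) XNOR B)) NOR B
At A=0, B=0, C=0: circuit gives 1, formula gives 0.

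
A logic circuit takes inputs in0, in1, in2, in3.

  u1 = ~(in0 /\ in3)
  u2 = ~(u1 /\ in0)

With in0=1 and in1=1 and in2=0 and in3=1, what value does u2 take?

1

u1 = ~(1 /\ 1) = 0
u2 = ~(0 /\ 1) = 1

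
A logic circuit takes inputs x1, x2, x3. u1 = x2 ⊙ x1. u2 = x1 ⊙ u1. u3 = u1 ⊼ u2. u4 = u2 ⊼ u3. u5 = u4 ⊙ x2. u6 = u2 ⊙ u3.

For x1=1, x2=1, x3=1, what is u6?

u1 = 1 ⊙ 1 = 1
u2 = 1 ⊙ 1 = 1
u3 = 1 ⊼ 1 = 0
u6 = 1 ⊙ 0 = 0

0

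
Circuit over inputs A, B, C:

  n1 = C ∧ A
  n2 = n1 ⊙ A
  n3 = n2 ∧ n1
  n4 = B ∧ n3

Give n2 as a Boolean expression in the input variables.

(C ∧ A) ⊙ A

n1 = C ∧ A
n2 = n1 ⊙ A = (C ∧ A) ⊙ A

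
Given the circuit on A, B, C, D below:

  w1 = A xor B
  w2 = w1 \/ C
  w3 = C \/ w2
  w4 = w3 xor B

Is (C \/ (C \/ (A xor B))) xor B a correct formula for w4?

w1 = A xor B
w2 = w1 \/ C = (A xor B) \/ C
w3 = C \/ w2 = C \/ ((A xor B) \/ C)
w4 = w3 xor B = (C \/ ((A xor B) \/ C)) xor B
At A=0, B=0, C=0, D=0: circuit gives 0, formula gives 0.
At A=0, B=0, C=1, D=0: circuit gives 1, formula gives 1.
Agrees on all 16 inputs.

Yes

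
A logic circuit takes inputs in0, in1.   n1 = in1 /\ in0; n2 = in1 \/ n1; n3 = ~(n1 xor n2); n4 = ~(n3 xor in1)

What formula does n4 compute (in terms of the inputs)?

n1 = in1 /\ in0
n2 = in1 \/ n1 = in1 \/ (in1 /\ in0)
n3 = ~(n1 xor n2) = ~((in1 /\ in0) xor (in1 \/ (in1 /\ in0)))
n4 = ~(n3 xor in1) = ~((~((in1 /\ in0) xor (in1 \/ (in1 /\ in0)))) xor in1)

~((~((in1 /\ in0) xor (in1 \/ (in1 /\ in0)))) xor in1)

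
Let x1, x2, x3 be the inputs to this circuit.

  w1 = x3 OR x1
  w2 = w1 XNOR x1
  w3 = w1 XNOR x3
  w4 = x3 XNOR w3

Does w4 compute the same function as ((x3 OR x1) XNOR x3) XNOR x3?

Yes

w1 = x3 OR x1
w3 = w1 XNOR x3 = (x3 OR x1) XNOR x3
w4 = x3 XNOR w3 = x3 XNOR ((x3 OR x1) XNOR x3)
At x1=0, x2=0, x3=0: circuit gives 0, formula gives 0.
At x1=0, x2=0, x3=1: circuit gives 1, formula gives 1.
Agrees on all 8 inputs.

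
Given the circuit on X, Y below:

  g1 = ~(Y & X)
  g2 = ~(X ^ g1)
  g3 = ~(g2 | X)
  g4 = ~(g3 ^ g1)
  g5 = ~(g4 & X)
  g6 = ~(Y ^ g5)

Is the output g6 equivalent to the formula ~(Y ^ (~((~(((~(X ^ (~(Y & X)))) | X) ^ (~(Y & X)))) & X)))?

g1 = ~(Y & X)
g2 = ~(X ^ g1) = ~(X ^ (~(Y & X)))
g3 = ~(g2 | X) = ~((~(X ^ (~(Y & X)))) | X)
g4 = ~(g3 ^ g1) = ~((~((~(X ^ (~(Y & X)))) | X)) ^ (~(Y & X)))
g5 = ~(g4 & X) = ~((~((~((~(X ^ (~(Y & X)))) | X)) ^ (~(Y & X)))) & X)
g6 = ~(Y ^ g5) = ~(Y ^ (~((~((~((~(X ^ (~(Y & X)))) | X)) ^ (~(Y & X)))) & X)))
At X=1, Y=0: circuit gives 0, formula gives 1.

No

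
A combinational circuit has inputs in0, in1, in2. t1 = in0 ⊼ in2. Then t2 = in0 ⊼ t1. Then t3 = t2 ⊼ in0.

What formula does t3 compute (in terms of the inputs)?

t1 = in0 ⊼ in2
t2 = in0 ⊼ t1 = in0 ⊼ (in0 ⊼ in2)
t3 = t2 ⊼ in0 = (in0 ⊼ (in0 ⊼ in2)) ⊼ in0

(in0 ⊼ (in0 ⊼ in2)) ⊼ in0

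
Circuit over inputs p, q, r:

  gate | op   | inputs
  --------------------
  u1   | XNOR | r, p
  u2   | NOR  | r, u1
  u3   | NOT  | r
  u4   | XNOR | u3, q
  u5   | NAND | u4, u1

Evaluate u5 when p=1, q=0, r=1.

u1 = 1 XNOR 1 = 1
u3 = NOT 1 = 0
u4 = 0 XNOR 0 = 1
u5 = 1 NAND 1 = 0

0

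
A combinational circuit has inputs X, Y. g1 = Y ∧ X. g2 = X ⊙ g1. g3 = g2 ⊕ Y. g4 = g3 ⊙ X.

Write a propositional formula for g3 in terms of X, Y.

g1 = Y ∧ X
g2 = X ⊙ g1 = X ⊙ (Y ∧ X)
g3 = g2 ⊕ Y = (X ⊙ (Y ∧ X)) ⊕ Y

(X ⊙ (Y ∧ X)) ⊕ Y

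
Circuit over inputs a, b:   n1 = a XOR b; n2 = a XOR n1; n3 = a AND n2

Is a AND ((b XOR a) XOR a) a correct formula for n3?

Yes

n1 = a XOR b
n2 = a XOR n1 = a XOR (a XOR b)
n3 = a AND n2 = a AND (a XOR (a XOR b))
At a=0, b=0: circuit gives 0, formula gives 0.
At a=1, b=1: circuit gives 1, formula gives 1.
Agrees on all 4 inputs.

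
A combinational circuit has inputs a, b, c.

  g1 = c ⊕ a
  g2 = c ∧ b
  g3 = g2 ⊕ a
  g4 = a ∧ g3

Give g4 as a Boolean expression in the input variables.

a ∧ ((c ∧ b) ⊕ a)

g2 = c ∧ b
g3 = g2 ⊕ a = (c ∧ b) ⊕ a
g4 = a ∧ g3 = a ∧ ((c ∧ b) ⊕ a)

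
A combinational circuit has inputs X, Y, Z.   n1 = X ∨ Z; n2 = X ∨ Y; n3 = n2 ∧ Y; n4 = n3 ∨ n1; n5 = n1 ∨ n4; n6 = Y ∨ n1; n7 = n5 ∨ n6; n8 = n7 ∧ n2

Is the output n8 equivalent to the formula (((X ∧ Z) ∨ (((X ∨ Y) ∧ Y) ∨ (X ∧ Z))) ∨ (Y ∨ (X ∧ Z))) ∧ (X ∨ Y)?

No

n1 = X ∨ Z
n2 = X ∨ Y
n3 = n2 ∧ Y = (X ∨ Y) ∧ Y
n4 = n3 ∨ n1 = ((X ∨ Y) ∧ Y) ∨ (X ∨ Z)
n5 = n1 ∨ n4 = (X ∨ Z) ∨ (((X ∨ Y) ∧ Y) ∨ (X ∨ Z))
n6 = Y ∨ n1 = Y ∨ (X ∨ Z)
n7 = n5 ∨ n6 = ((X ∨ Z) ∨ (((X ∨ Y) ∧ Y) ∨ (X ∨ Z))) ∨ (Y ∨ (X ∨ Z))
n8 = n7 ∧ n2 = (((X ∨ Z) ∨ (((X ∨ Y) ∧ Y) ∨ (X ∨ Z))) ∨ (Y ∨ (X ∨ Z))) ∧ (X ∨ Y)
At X=1, Y=0, Z=0: circuit gives 1, formula gives 0.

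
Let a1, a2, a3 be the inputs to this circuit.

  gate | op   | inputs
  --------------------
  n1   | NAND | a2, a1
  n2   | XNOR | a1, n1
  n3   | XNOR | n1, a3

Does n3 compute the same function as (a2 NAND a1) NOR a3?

n1 = a2 NAND a1
n3 = n1 XNOR a3 = (a2 NAND a1) XNOR a3
At a1=0, a2=0, a3=1: circuit gives 1, formula gives 0.

No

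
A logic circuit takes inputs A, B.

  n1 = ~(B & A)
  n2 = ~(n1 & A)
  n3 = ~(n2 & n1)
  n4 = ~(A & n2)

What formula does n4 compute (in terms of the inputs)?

~(A & (~((~(B & A)) & A)))

n1 = ~(B & A)
n2 = ~(n1 & A) = ~((~(B & A)) & A)
n4 = ~(A & n2) = ~(A & (~((~(B & A)) & A)))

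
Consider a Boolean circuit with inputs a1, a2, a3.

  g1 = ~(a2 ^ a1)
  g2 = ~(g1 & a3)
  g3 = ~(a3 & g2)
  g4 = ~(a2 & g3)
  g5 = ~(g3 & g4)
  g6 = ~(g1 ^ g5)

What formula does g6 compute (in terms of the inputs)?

g1 = ~(a2 ^ a1)
g2 = ~(g1 & a3) = ~((~(a2 ^ a1)) & a3)
g3 = ~(a3 & g2) = ~(a3 & (~((~(a2 ^ a1)) & a3)))
g4 = ~(a2 & g3) = ~(a2 & (~(a3 & (~((~(a2 ^ a1)) & a3)))))
g5 = ~(g3 & g4) = ~((~(a3 & (~((~(a2 ^ a1)) & a3)))) & (~(a2 & (~(a3 & (~((~(a2 ^ a1)) & a3)))))))
g6 = ~(g1 ^ g5) = ~((~(a2 ^ a1)) ^ (~((~(a3 & (~((~(a2 ^ a1)) & a3)))) & (~(a2 & (~(a3 & (~((~(a2 ^ a1)) & a3)))))))))

~((~(a2 ^ a1)) ^ (~((~(a3 & (~((~(a2 ^ a1)) & a3)))) & (~(a2 & (~(a3 & (~((~(a2 ^ a1)) & a3)))))))))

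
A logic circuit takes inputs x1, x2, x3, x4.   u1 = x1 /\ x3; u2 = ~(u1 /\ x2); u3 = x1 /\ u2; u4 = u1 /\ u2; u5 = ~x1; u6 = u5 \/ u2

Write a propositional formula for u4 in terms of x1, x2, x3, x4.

u1 = x1 /\ x3
u2 = ~(u1 /\ x2) = ~((x1 /\ x3) /\ x2)
u4 = u1 /\ u2 = (x1 /\ x3) /\ (~((x1 /\ x3) /\ x2))

(x1 /\ x3) /\ (~((x1 /\ x3) /\ x2))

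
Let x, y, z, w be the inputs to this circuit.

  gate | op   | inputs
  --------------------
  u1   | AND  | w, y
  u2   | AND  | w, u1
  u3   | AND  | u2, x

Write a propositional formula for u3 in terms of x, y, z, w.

(w AND (w AND y)) AND x

u1 = w AND y
u2 = w AND u1 = w AND (w AND y)
u3 = u2 AND x = (w AND (w AND y)) AND x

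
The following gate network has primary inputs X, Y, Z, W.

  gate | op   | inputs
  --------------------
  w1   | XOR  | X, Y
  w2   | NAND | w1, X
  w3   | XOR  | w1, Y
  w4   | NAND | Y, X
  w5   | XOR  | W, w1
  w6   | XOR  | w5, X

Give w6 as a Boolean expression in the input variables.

(W XOR (X XOR Y)) XOR X

w1 = X XOR Y
w5 = W XOR w1 = W XOR (X XOR Y)
w6 = w5 XOR X = (W XOR (X XOR Y)) XOR X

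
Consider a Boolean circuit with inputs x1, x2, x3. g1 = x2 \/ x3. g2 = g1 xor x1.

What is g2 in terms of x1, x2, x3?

g1 = x2 \/ x3
g2 = g1 xor x1 = (x2 \/ x3) xor x1

(x2 \/ x3) xor x1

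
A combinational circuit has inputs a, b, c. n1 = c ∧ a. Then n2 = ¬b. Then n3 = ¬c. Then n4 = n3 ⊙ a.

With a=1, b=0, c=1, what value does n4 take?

0

n3 = ¬1 = 0
n4 = 0 ⊙ 1 = 0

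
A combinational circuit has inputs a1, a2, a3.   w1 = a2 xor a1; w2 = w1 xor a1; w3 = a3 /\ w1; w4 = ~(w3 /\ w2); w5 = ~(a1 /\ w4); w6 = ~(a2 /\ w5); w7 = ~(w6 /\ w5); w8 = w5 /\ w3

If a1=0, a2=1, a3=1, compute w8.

w1 = 1 xor 0 = 1
w2 = 1 xor 0 = 1
w3 = 1 /\ 1 = 1
w4 = ~(1 /\ 1) = 0
w5 = ~(0 /\ 0) = 1
w8 = 1 /\ 1 = 1

1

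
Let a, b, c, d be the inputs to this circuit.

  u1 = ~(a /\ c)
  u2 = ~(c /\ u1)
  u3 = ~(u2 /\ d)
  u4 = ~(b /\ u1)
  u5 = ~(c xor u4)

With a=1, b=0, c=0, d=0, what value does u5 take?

u1 = ~(1 /\ 0) = 1
u4 = ~(0 /\ 1) = 1
u5 = ~(0 xor 1) = 0

0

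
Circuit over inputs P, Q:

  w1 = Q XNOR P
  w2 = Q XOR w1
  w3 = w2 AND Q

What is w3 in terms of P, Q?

(Q XOR (Q XNOR P)) AND Q

w1 = Q XNOR P
w2 = Q XOR w1 = Q XOR (Q XNOR P)
w3 = w2 AND Q = (Q XOR (Q XNOR P)) AND Q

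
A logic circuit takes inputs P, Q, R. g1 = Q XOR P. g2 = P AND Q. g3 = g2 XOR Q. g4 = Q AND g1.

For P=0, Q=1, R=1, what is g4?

1

g1 = 1 XOR 0 = 1
g4 = 1 AND 1 = 1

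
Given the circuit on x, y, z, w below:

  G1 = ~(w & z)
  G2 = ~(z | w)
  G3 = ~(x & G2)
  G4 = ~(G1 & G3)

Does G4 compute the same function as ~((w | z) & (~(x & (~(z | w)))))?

G1 = ~(w & z)
G2 = ~(z | w)
G3 = ~(x & G2) = ~(x & (~(z | w)))
G4 = ~(G1 & G3) = ~((~(w & z)) & (~(x & (~(z | w)))))
At x=0, y=0, z=0, w=0: circuit gives 0, formula gives 1.

No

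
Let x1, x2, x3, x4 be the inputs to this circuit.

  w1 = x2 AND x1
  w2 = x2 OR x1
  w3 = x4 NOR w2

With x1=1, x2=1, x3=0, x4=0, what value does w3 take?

0

w2 = 1 OR 1 = 1
w3 = 0 NOR 1 = 0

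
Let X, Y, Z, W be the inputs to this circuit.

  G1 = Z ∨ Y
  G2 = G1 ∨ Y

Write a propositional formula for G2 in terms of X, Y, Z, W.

(Z ∨ Y) ∨ Y

G1 = Z ∨ Y
G2 = G1 ∨ Y = (Z ∨ Y) ∨ Y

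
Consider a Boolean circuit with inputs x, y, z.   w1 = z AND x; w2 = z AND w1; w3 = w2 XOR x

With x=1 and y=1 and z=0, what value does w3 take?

w1 = 0 AND 1 = 0
w2 = 0 AND 0 = 0
w3 = 0 XOR 1 = 1

1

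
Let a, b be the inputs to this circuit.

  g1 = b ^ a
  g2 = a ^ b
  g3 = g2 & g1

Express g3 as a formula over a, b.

g1 = b ^ a
g2 = a ^ b
g3 = g2 & g1 = (a ^ b) & (b ^ a)

(a ^ b) & (b ^ a)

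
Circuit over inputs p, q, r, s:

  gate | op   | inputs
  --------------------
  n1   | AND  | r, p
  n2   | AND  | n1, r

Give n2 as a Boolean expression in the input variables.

n1 = r AND p
n2 = n1 AND r = (r AND p) AND r

(r AND p) AND r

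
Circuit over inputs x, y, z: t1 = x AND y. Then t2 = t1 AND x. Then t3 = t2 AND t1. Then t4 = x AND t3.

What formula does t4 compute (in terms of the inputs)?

t1 = x AND y
t2 = t1 AND x = (x AND y) AND x
t3 = t2 AND t1 = ((x AND y) AND x) AND (x AND y)
t4 = x AND t3 = x AND (((x AND y) AND x) AND (x AND y))

x AND (((x AND y) AND x) AND (x AND y))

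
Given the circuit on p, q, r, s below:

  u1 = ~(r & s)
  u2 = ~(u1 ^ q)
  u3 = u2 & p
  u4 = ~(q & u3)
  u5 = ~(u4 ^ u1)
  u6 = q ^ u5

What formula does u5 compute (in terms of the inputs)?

~((~(q & ((~((~(r & s)) ^ q)) & p))) ^ (~(r & s)))

u1 = ~(r & s)
u2 = ~(u1 ^ q) = ~((~(r & s)) ^ q)
u3 = u2 & p = (~((~(r & s)) ^ q)) & p
u4 = ~(q & u3) = ~(q & ((~((~(r & s)) ^ q)) & p))
u5 = ~(u4 ^ u1) = ~((~(q & ((~((~(r & s)) ^ q)) & p))) ^ (~(r & s)))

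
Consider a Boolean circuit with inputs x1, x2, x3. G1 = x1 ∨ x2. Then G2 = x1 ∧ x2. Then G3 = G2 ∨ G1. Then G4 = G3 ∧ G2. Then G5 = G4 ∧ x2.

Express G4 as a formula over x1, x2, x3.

((x1 ∧ x2) ∨ (x1 ∨ x2)) ∧ (x1 ∧ x2)

G1 = x1 ∨ x2
G2 = x1 ∧ x2
G3 = G2 ∨ G1 = (x1 ∧ x2) ∨ (x1 ∨ x2)
G4 = G3 ∧ G2 = ((x1 ∧ x2) ∨ (x1 ∨ x2)) ∧ (x1 ∧ x2)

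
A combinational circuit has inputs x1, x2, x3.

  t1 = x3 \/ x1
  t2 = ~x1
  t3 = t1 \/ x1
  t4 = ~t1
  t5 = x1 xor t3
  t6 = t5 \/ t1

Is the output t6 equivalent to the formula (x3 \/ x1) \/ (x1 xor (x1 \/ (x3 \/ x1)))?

Yes

t1 = x3 \/ x1
t3 = t1 \/ x1 = (x3 \/ x1) \/ x1
t5 = x1 xor t3 = x1 xor ((x3 \/ x1) \/ x1)
t6 = t5 \/ t1 = (x1 xor ((x3 \/ x1) \/ x1)) \/ (x3 \/ x1)
At x1=0, x2=0, x3=0: circuit gives 0, formula gives 0.
At x1=0, x2=0, x3=1: circuit gives 1, formula gives 1.
Agrees on all 8 inputs.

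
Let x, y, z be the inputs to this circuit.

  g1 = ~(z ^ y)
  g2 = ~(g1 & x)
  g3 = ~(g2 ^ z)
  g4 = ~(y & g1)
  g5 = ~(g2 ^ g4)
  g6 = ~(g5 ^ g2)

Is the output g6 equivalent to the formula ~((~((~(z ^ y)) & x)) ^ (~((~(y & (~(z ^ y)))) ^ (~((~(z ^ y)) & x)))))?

Yes

g1 = ~(z ^ y)
g2 = ~(g1 & x) = ~((~(z ^ y)) & x)
g4 = ~(y & g1) = ~(y & (~(z ^ y)))
g5 = ~(g2 ^ g4) = ~((~((~(z ^ y)) & x)) ^ (~(y & (~(z ^ y)))))
g6 = ~(g5 ^ g2) = ~((~((~((~(z ^ y)) & x)) ^ (~(y & (~(z ^ y)))))) ^ (~((~(z ^ y)) & x)))
At x=0, y=1, z=1: circuit gives 0, formula gives 0.
At x=0, y=0, z=0: circuit gives 1, formula gives 1.
Agrees on all 8 inputs.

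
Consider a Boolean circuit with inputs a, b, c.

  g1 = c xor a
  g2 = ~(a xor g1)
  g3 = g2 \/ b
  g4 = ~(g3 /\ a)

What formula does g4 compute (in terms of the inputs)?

g1 = c xor a
g2 = ~(a xor g1) = ~(a xor (c xor a))
g3 = g2 \/ b = (~(a xor (c xor a))) \/ b
g4 = ~(g3 /\ a) = ~(((~(a xor (c xor a))) \/ b) /\ a)

~(((~(a xor (c xor a))) \/ b) /\ a)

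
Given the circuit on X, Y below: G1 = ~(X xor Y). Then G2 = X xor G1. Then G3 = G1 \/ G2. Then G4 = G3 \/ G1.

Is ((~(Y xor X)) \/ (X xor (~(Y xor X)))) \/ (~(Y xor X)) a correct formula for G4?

G1 = ~(X xor Y)
G2 = X xor G1 = X xor (~(X xor Y))
G3 = G1 \/ G2 = (~(X xor Y)) \/ (X xor (~(X xor Y)))
G4 = G3 \/ G1 = ((~(X xor Y)) \/ (X xor (~(X xor Y)))) \/ (~(X xor Y))
At X=0, Y=1: circuit gives 0, formula gives 0.
At X=0, Y=0: circuit gives 1, formula gives 1.
Agrees on all 4 inputs.

Yes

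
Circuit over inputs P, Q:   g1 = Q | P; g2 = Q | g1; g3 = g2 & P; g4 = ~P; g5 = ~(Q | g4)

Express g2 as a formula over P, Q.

Q | (Q | P)

g1 = Q | P
g2 = Q | g1 = Q | (Q | P)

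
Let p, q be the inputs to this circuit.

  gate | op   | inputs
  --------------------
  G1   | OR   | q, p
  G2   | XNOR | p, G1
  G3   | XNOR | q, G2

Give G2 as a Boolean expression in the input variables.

p XNOR (q OR p)

G1 = q OR p
G2 = p XNOR G1 = p XNOR (q OR p)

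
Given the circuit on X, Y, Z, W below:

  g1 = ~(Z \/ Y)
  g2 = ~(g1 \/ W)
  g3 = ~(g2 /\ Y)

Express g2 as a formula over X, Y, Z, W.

g1 = ~(Z \/ Y)
g2 = ~(g1 \/ W) = ~((~(Z \/ Y)) \/ W)

~((~(Z \/ Y)) \/ W)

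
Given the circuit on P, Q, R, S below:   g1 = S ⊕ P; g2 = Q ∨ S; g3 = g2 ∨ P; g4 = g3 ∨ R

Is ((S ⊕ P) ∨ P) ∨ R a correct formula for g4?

No

g2 = Q ∨ S
g3 = g2 ∨ P = (Q ∨ S) ∨ P
g4 = g3 ∨ R = ((Q ∨ S) ∨ P) ∨ R
At P=0, Q=1, R=0, S=0: circuit gives 1, formula gives 0.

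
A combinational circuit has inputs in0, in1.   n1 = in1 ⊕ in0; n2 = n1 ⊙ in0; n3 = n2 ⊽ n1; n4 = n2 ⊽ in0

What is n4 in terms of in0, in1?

n1 = in1 ⊕ in0
n2 = n1 ⊙ in0 = (in1 ⊕ in0) ⊙ in0
n4 = n2 ⊽ in0 = ((in1 ⊕ in0) ⊙ in0) ⊽ in0

((in1 ⊕ in0) ⊙ in0) ⊽ in0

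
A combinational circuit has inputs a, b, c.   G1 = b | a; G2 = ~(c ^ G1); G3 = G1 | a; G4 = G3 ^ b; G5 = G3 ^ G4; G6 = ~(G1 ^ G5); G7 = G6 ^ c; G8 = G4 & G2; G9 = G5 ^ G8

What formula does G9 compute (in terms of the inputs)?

G1 = b | a
G2 = ~(c ^ G1) = ~(c ^ (b | a))
G3 = G1 | a = (b | a) | a
G4 = G3 ^ b = ((b | a) | a) ^ b
G5 = G3 ^ G4 = ((b | a) | a) ^ (((b | a) | a) ^ b)
G8 = G4 & G2 = (((b | a) | a) ^ b) & (~(c ^ (b | a)))
G9 = G5 ^ G8 = (((b | a) | a) ^ (((b | a) | a) ^ b)) ^ ((((b | a) | a) ^ b) & (~(c ^ (b | a))))

(((b | a) | a) ^ (((b | a) | a) ^ b)) ^ ((((b | a) | a) ^ b) & (~(c ^ (b | a))))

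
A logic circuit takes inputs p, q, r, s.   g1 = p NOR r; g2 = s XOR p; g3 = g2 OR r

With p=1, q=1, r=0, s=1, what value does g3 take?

0

g2 = 1 XOR 1 = 0
g3 = 0 OR 0 = 0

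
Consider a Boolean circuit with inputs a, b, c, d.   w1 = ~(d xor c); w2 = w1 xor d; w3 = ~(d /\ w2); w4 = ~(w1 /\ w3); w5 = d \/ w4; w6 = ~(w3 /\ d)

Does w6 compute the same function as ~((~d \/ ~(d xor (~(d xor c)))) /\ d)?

Yes

w1 = ~(d xor c)
w2 = w1 xor d = (~(d xor c)) xor d
w3 = ~(d /\ w2) = ~(d /\ ((~(d xor c)) xor d))
w6 = ~(w3 /\ d) = ~((~(d /\ ((~(d xor c)) xor d))) /\ d)
At a=0, b=0, c=1, d=1: circuit gives 0, formula gives 0.
At a=0, b=0, c=0, d=0: circuit gives 1, formula gives 1.
Agrees on all 16 inputs.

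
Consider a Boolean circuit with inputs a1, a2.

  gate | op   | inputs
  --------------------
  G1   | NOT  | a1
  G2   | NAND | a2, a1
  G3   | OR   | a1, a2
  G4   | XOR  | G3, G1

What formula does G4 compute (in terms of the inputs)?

G1 = NOT a1
G3 = a1 OR a2
G4 = G3 XOR G1 = (a1 OR a2) XOR NOT a1

(a1 OR a2) XOR NOT a1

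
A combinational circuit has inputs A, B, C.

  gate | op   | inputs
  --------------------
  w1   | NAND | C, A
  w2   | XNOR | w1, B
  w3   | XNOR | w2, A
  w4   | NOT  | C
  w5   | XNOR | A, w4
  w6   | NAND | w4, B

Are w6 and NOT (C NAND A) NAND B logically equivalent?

w4 = NOT C
w6 = w4 NAND B = NOT C NAND B
At A=0, B=1, C=0: circuit gives 0, formula gives 1.

No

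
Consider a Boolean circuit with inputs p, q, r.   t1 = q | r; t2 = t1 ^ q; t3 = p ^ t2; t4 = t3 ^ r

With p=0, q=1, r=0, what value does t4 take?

0

t1 = 1 | 0 = 1
t2 = 1 ^ 1 = 0
t3 = 0 ^ 0 = 0
t4 = 0 ^ 0 = 0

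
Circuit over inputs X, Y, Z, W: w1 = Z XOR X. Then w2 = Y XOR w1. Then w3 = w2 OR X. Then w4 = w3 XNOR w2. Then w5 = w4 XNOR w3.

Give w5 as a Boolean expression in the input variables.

w1 = Z XOR X
w2 = Y XOR w1 = Y XOR (Z XOR X)
w3 = w2 OR X = (Y XOR (Z XOR X)) OR X
w4 = w3 XNOR w2 = ((Y XOR (Z XOR X)) OR X) XNOR (Y XOR (Z XOR X))
w5 = w4 XNOR w3 = (((Y XOR (Z XOR X)) OR X) XNOR (Y XOR (Z XOR X))) XNOR ((Y XOR (Z XOR X)) OR X)

(((Y XOR (Z XOR X)) OR X) XNOR (Y XOR (Z XOR X))) XNOR ((Y XOR (Z XOR X)) OR X)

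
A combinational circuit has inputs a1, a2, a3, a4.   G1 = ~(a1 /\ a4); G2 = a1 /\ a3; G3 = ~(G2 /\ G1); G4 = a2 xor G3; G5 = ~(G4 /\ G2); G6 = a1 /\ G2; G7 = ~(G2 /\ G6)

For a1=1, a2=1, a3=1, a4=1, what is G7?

0

G2 = 1 /\ 1 = 1
G6 = 1 /\ 1 = 1
G7 = ~(1 /\ 1) = 0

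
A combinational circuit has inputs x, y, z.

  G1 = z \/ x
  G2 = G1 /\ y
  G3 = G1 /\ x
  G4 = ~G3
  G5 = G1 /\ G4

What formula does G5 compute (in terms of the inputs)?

G1 = z \/ x
G3 = G1 /\ x = (z \/ x) /\ x
G4 = ~G3 = ~((z \/ x) /\ x)
G5 = G1 /\ G4 = (z \/ x) /\ ~((z \/ x) /\ x)

(z \/ x) /\ ~((z \/ x) /\ x)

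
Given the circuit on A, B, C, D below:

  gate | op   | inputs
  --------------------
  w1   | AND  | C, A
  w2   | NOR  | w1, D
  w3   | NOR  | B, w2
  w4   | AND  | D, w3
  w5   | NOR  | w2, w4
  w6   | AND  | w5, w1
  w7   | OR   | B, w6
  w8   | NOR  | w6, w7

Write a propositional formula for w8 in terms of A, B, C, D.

w1 = C AND A
w2 = w1 NOR D = (C AND A) NOR D
w3 = B NOR w2 = B NOR ((C AND A) NOR D)
w4 = D AND w3 = D AND (B NOR ((C AND A) NOR D))
w5 = w2 NOR w4 = ((C AND A) NOR D) NOR (D AND (B NOR ((C AND A) NOR D)))
w6 = w5 AND w1 = (((C AND A) NOR D) NOR (D AND (B NOR ((C AND A) NOR D)))) AND (C AND A)
w7 = B OR w6 = B OR ((((C AND A) NOR D) NOR (D AND (B NOR ((C AND A) NOR D)))) AND (C AND A))
w8 = w6 NOR w7 = ((((C AND A) NOR D) NOR (D AND (B NOR ((C AND A) NOR D)))) AND (C AND A)) NOR (B OR ((((C AND A) NOR D) NOR (D AND (B NOR ((C AND A) NOR D)))) AND (C AND A)))

((((C AND A) NOR D) NOR (D AND (B NOR ((C AND A) NOR D)))) AND (C AND A)) NOR (B OR ((((C AND A) NOR D) NOR (D AND (B NOR ((C AND A) NOR D)))) AND (C AND A)))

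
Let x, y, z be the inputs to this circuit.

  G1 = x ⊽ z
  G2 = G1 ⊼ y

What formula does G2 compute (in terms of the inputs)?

G1 = x ⊽ z
G2 = G1 ⊼ y = (x ⊽ z) ⊼ y

(x ⊽ z) ⊼ y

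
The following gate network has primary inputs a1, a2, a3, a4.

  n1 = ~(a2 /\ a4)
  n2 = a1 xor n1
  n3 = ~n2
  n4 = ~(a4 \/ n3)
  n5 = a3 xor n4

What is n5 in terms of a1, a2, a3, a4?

a3 xor (~(a4 \/ ~(a1 xor (~(a2 /\ a4)))))

n1 = ~(a2 /\ a4)
n2 = a1 xor n1 = a1 xor (~(a2 /\ a4))
n3 = ~n2 = ~(a1 xor (~(a2 /\ a4)))
n4 = ~(a4 \/ n3) = ~(a4 \/ ~(a1 xor (~(a2 /\ a4))))
n5 = a3 xor n4 = a3 xor (~(a4 \/ ~(a1 xor (~(a2 /\ a4)))))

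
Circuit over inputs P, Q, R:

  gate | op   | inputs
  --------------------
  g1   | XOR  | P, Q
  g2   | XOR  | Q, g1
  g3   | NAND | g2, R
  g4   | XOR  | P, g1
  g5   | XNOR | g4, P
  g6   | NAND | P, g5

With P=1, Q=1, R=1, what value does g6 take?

g1 = 1 XOR 1 = 0
g4 = 1 XOR 0 = 1
g5 = 1 XNOR 1 = 1
g6 = 1 NAND 1 = 0

0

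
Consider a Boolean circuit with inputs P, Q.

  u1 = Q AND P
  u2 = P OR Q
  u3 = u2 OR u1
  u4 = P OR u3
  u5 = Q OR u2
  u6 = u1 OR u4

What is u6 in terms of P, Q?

u1 = Q AND P
u2 = P OR Q
u3 = u2 OR u1 = (P OR Q) OR (Q AND P)
u4 = P OR u3 = P OR ((P OR Q) OR (Q AND P))
u6 = u1 OR u4 = (Q AND P) OR (P OR ((P OR Q) OR (Q AND P)))

(Q AND P) OR (P OR ((P OR Q) OR (Q AND P)))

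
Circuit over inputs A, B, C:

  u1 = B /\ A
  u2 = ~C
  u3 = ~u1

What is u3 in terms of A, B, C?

u1 = B /\ A
u3 = ~u1 = ~(B /\ A)

~(B /\ A)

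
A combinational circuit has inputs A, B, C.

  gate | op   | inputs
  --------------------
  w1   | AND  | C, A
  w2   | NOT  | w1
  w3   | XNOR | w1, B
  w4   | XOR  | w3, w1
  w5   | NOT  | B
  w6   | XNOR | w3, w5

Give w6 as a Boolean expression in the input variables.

((C AND A) XNOR B) XNOR NOT B

w1 = C AND A
w3 = w1 XNOR B = (C AND A) XNOR B
w5 = NOT B
w6 = w3 XNOR w5 = ((C AND A) XNOR B) XNOR NOT B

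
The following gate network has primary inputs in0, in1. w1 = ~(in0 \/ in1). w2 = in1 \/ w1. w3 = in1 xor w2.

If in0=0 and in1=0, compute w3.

w1 = ~(0 \/ 0) = 1
w2 = 0 \/ 1 = 1
w3 = 0 xor 1 = 1

1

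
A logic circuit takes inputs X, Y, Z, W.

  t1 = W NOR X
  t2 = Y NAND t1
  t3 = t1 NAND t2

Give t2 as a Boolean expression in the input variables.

t1 = W NOR X
t2 = Y NAND t1 = Y NAND (W NOR X)

Y NAND (W NOR X)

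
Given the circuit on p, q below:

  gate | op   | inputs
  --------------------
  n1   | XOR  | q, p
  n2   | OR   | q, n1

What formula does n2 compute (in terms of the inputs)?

q OR (q XOR p)

n1 = q XOR p
n2 = q OR n1 = q OR (q XOR p)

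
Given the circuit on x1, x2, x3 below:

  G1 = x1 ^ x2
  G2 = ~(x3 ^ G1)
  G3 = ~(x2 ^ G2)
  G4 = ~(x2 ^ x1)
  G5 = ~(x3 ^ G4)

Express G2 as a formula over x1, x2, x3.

G1 = x1 ^ x2
G2 = ~(x3 ^ G1) = ~(x3 ^ (x1 ^ x2))

~(x3 ^ (x1 ^ x2))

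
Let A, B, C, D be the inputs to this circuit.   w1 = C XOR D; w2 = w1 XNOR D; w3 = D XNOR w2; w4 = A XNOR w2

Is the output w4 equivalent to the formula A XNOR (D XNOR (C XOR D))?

Yes

w1 = C XOR D
w2 = w1 XNOR D = (C XOR D) XNOR D
w4 = A XNOR w2 = A XNOR ((C XOR D) XNOR D)
At A=0, B=0, C=0, D=0: circuit gives 0, formula gives 0.
At A=0, B=0, C=1, D=0: circuit gives 1, formula gives 1.
Agrees on all 16 inputs.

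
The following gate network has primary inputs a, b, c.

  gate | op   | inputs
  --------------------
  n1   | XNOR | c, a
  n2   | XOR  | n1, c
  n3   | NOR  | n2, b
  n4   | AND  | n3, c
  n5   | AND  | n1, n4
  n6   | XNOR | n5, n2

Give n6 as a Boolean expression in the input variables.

((c XNOR a) AND ((((c XNOR a) XOR c) NOR b) AND c)) XNOR ((c XNOR a) XOR c)

n1 = c XNOR a
n2 = n1 XOR c = (c XNOR a) XOR c
n3 = n2 NOR b = ((c XNOR a) XOR c) NOR b
n4 = n3 AND c = (((c XNOR a) XOR c) NOR b) AND c
n5 = n1 AND n4 = (c XNOR a) AND ((((c XNOR a) XOR c) NOR b) AND c)
n6 = n5 XNOR n2 = ((c XNOR a) AND ((((c XNOR a) XOR c) NOR b) AND c)) XNOR ((c XNOR a) XOR c)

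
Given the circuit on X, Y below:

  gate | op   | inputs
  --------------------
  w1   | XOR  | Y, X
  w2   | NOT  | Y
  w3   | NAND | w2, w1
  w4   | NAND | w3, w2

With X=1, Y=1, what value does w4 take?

1

w1 = 1 XOR 1 = 0
w2 = NOT 1 = 0
w3 = 0 NAND 0 = 1
w4 = 1 NAND 0 = 1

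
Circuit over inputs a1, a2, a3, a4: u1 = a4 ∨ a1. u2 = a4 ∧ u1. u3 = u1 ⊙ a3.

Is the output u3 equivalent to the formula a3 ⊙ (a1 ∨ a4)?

u1 = a4 ∨ a1
u3 = u1 ⊙ a3 = (a4 ∨ a1) ⊙ a3
At a1=0, a2=0, a3=0, a4=1: circuit gives 0, formula gives 0.
At a1=0, a2=0, a3=0, a4=0: circuit gives 1, formula gives 1.
Agrees on all 16 inputs.

Yes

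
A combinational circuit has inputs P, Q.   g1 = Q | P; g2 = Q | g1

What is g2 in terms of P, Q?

Q | (Q | P)

g1 = Q | P
g2 = Q | g1 = Q | (Q | P)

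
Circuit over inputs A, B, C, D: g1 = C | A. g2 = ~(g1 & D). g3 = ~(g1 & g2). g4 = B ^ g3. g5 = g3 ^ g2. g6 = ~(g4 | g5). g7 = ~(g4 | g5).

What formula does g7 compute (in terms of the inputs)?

~((B ^ (~((C | A) & (~((C | A) & D))))) | ((~((C | A) & (~((C | A) & D)))) ^ (~((C | A) & D))))

g1 = C | A
g2 = ~(g1 & D) = ~((C | A) & D)
g3 = ~(g1 & g2) = ~((C | A) & (~((C | A) & D)))
g4 = B ^ g3 = B ^ (~((C | A) & (~((C | A) & D))))
g5 = g3 ^ g2 = (~((C | A) & (~((C | A) & D)))) ^ (~((C | A) & D))
g7 = ~(g4 | g5) = ~((B ^ (~((C | A) & (~((C | A) & D))))) | ((~((C | A) & (~((C | A) & D)))) ^ (~((C | A) & D))))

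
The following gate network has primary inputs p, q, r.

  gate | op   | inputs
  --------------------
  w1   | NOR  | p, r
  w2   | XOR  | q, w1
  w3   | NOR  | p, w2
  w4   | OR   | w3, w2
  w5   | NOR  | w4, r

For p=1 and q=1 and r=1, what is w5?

0

w1 = 1 NOR 1 = 0
w2 = 1 XOR 0 = 1
w3 = 1 NOR 1 = 0
w4 = 0 OR 1 = 1
w5 = 1 NOR 1 = 0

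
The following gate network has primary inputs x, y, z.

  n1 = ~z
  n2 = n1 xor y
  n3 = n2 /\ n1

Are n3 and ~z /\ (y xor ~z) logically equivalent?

n1 = ~z
n2 = n1 xor y = ~z xor y
n3 = n2 /\ n1 = (~z xor y) /\ ~z
At x=0, y=0, z=1: circuit gives 0, formula gives 0.
At x=0, y=0, z=0: circuit gives 1, formula gives 1.
Agrees on all 8 inputs.

Yes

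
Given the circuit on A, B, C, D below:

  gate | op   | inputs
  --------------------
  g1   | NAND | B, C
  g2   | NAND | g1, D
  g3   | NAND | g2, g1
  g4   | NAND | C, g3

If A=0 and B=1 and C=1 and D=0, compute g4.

0

g1 = 1 NAND 1 = 0
g2 = 0 NAND 0 = 1
g3 = 1 NAND 0 = 1
g4 = 1 NAND 1 = 0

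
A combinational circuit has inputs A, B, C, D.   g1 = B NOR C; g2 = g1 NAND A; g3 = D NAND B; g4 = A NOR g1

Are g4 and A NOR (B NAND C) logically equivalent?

No

g1 = B NOR C
g4 = A NOR g1 = A NOR (B NOR C)
At A=0, B=0, C=1, D=0: circuit gives 1, formula gives 0.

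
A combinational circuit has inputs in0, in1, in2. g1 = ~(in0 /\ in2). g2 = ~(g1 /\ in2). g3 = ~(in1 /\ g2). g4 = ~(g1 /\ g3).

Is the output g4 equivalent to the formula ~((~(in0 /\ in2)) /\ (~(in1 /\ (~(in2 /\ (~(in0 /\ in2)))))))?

g1 = ~(in0 /\ in2)
g2 = ~(g1 /\ in2) = ~((~(in0 /\ in2)) /\ in2)
g3 = ~(in1 /\ g2) = ~(in1 /\ (~((~(in0 /\ in2)) /\ in2)))
g4 = ~(g1 /\ g3) = ~((~(in0 /\ in2)) /\ (~(in1 /\ (~((~(in0 /\ in2)) /\ in2)))))
At in0=0, in1=0, in2=0: circuit gives 0, formula gives 0.
At in0=0, in1=1, in2=0: circuit gives 1, formula gives 1.
Agrees on all 8 inputs.

Yes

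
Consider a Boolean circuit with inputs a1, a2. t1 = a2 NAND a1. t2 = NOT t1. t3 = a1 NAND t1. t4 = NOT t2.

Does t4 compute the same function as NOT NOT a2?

t1 = a2 NAND a1
t2 = NOT t1 = NOT (a2 NAND a1)
t4 = NOT t2 = NOT NOT (a2 NAND a1)
At a1=0, a2=0: circuit gives 1, formula gives 0.

No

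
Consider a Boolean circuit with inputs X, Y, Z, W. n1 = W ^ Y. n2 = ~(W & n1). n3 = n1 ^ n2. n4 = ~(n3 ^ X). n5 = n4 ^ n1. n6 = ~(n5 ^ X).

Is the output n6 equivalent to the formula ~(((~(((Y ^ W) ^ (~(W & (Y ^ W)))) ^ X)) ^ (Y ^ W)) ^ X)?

Yes

n1 = W ^ Y
n2 = ~(W & n1) = ~(W & (W ^ Y))
n3 = n1 ^ n2 = (W ^ Y) ^ (~(W & (W ^ Y)))
n4 = ~(n3 ^ X) = ~(((W ^ Y) ^ (~(W & (W ^ Y)))) ^ X)
n5 = n4 ^ n1 = (~(((W ^ Y) ^ (~(W & (W ^ Y)))) ^ X)) ^ (W ^ Y)
n6 = ~(n5 ^ X) = ~(((~(((W ^ Y) ^ (~(W & (W ^ Y)))) ^ X)) ^ (W ^ Y)) ^ X)
At X=0, Y=0, Z=0, W=1: circuit gives 0, formula gives 0.
At X=0, Y=0, Z=0, W=0: circuit gives 1, formula gives 1.
Agrees on all 16 inputs.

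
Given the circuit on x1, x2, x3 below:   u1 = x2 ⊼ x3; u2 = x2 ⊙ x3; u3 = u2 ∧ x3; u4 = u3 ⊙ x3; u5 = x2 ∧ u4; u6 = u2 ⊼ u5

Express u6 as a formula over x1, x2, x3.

(x2 ⊙ x3) ⊼ (x2 ∧ (((x2 ⊙ x3) ∧ x3) ⊙ x3))

u2 = x2 ⊙ x3
u3 = u2 ∧ x3 = (x2 ⊙ x3) ∧ x3
u4 = u3 ⊙ x3 = ((x2 ⊙ x3) ∧ x3) ⊙ x3
u5 = x2 ∧ u4 = x2 ∧ (((x2 ⊙ x3) ∧ x3) ⊙ x3)
u6 = u2 ⊼ u5 = (x2 ⊙ x3) ⊼ (x2 ∧ (((x2 ⊙ x3) ∧ x3) ⊙ x3))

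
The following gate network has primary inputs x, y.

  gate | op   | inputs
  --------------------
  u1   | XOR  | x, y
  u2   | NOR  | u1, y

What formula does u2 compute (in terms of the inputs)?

u1 = x XOR y
u2 = u1 NOR y = (x XOR y) NOR y

(x XOR y) NOR y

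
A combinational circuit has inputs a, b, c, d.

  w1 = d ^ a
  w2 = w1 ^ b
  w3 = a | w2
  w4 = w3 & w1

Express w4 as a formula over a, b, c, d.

(a | ((d ^ a) ^ b)) & (d ^ a)

w1 = d ^ a
w2 = w1 ^ b = (d ^ a) ^ b
w3 = a | w2 = a | ((d ^ a) ^ b)
w4 = w3 & w1 = (a | ((d ^ a) ^ b)) & (d ^ a)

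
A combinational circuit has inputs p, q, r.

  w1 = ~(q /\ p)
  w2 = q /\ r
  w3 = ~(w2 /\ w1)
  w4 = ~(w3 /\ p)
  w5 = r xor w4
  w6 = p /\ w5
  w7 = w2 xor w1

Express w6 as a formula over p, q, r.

p /\ (r xor (~((~((q /\ r) /\ (~(q /\ p)))) /\ p)))

w1 = ~(q /\ p)
w2 = q /\ r
w3 = ~(w2 /\ w1) = ~((q /\ r) /\ (~(q /\ p)))
w4 = ~(w3 /\ p) = ~((~((q /\ r) /\ (~(q /\ p)))) /\ p)
w5 = r xor w4 = r xor (~((~((q /\ r) /\ (~(q /\ p)))) /\ p))
w6 = p /\ w5 = p /\ (r xor (~((~((q /\ r) /\ (~(q /\ p)))) /\ p)))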